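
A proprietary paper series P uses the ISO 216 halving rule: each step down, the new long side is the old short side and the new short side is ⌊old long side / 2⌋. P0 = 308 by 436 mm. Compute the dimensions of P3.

109 × 154 mm

P1: ⌊436/2⌋ × 308 = 218 × 308 mm
P2: ⌊308/2⌋ × 218 = 154 × 218 mm
P3: ⌊218/2⌋ × 154 = 109 × 154 mm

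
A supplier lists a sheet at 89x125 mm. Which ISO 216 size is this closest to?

Aspect ratio 125/89 ≈ 1.404 — close to the ISO √2 ≈ 1.414.
In the B-series (B0 = 1000 × 1414 mm): B7 = 88 × 125 mm.
Off by 1 mm total — nearest standard size.

B7 (88 × 125 mm)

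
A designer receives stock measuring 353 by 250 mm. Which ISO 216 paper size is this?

B4 (250 × 353 mm)

Aspect ratio 353/250 ≈ 1.412 — close to the ISO √2 ≈ 1.414.
In the B-series (B0 = 1000 × 1414 mm): B4 = 250 × 353 mm.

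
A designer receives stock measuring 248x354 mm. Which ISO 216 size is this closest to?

B4 (250 × 353 mm)

Aspect ratio 354/248 ≈ 1.427 — close to the ISO √2 ≈ 1.414.
In the B-series (B0 = 1000 × 1414 mm): B4 = 250 × 353 mm.
Off by 3 mm total — nearest standard size.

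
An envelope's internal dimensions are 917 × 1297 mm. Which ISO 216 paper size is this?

C0 (917 × 1297 mm)

Aspect ratio 1297/917 ≈ 1.414 — close to the ISO √2 ≈ 1.414.
In the C-series (envelope sizes, between A and B): C0 = 917 × 1297 mm.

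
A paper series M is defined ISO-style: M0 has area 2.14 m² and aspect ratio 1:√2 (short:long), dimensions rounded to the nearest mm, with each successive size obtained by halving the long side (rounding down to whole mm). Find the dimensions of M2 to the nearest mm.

615 × 870 mm

Let M0's short side be w mm. w · w√2 = 2.14 m² = 2,140,000 mm², so w ≈ 1230.1 mm and w√2 ≈ 1739.7 mm → M0 = 1230 × 1740 mm.
M1: ⌊1740/2⌋ × 1230 = 870 × 1230 mm
M2: ⌊1230/2⌋ × 870 = 615 × 870 mm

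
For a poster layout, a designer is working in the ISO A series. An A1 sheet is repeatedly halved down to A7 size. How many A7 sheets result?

Each ISO step halves the sheet: 1 × A1 → 2 × A2 → 4 × A3 → 8 × A4 → …
From A1 to A7 is 6 halving steps: 2^6 = 64.

64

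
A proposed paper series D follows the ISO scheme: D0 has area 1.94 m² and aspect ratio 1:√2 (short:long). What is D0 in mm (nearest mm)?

Let the short side be w mm. Then w · w√2 = 1.94 m² = 1,940,000 mm².
w² = 1,940,000/√2, so w ≈ 1171.2 mm; long side = w√2 ≈ 1656.4 mm.

1171 × 1656 mm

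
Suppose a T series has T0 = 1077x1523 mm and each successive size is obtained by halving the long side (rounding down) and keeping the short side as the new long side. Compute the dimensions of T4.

269 × 380 mm

T1: ⌊1523/2⌋ × 1077 = 761 × 1077 mm
T2: ⌊1077/2⌋ × 761 = 538 × 761 mm
T3: ⌊761/2⌋ × 538 = 380 × 538 mm
T4: ⌊538/2⌋ × 380 = 269 × 380 mm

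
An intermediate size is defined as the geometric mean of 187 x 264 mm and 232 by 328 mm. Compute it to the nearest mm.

208 × 294 mm

Short side: √(187 · 232) = √43384 ≈ 208.3 → 208 mm
Long side: √(264 · 328) = √86592 ≈ 294.3 → 294 mm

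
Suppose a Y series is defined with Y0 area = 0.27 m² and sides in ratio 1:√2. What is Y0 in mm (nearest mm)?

437 × 618 mm

Let the short side be w mm. Then w · w√2 = 0.27 m² = 270,000 mm².
w² = 270,000/√2, so w ≈ 436.9 mm; long side = w√2 ≈ 617.9 mm.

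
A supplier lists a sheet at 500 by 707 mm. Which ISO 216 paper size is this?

Aspect ratio 707/500 ≈ 1.414 — close to the ISO √2 ≈ 1.414.
In the B-series (B0 = 1000 × 1414 mm): B2 = 500 × 707 mm.

B2 (500 × 707 mm)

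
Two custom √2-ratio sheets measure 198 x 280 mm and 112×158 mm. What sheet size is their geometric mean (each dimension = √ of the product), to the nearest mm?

Short side: √(198 · 112) = √22176 ≈ 148.9 → 149 mm
Long side: √(280 · 158) = √44240 ≈ 210.3 → 210 mm

149 × 210 mm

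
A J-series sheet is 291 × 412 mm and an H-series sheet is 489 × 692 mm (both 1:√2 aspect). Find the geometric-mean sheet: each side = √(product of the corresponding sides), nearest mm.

Short side: √(291 · 489) = √142299 ≈ 377.2 → 377 mm
Long side: √(412 · 692) = √285104 ≈ 534.0 → 534 mm

377 × 534 mm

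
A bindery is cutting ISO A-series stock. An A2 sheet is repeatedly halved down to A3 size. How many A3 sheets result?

Each ISO step halves the sheet: 1 × A2 → 2 × A3
From A2 to A3 is 1 halving step: 2^1 = 2.

2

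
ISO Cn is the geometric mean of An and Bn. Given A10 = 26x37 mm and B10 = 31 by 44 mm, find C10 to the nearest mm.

28 × 40 mm

Short side: √(26 · 31) = √806 ≈ 28.4 → 28 mm
Long side: √(37 · 44) = √1628 ≈ 40.3 → 40 mm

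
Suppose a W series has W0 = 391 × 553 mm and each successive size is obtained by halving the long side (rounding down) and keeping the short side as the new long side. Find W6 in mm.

48 × 69 mm

W1 = 276 × 391 mm (from W0 by 1 halving).
W2: ⌊391/2⌋ × 276 = 195 × 276 mm
W3: ⌊276/2⌋ × 195 = 138 × 195 mm
W4: ⌊195/2⌋ × 138 = 97 × 138 mm
W5: ⌊138/2⌋ × 97 = 69 × 97 mm
W6: ⌊97/2⌋ × 69 = 48 × 69 mm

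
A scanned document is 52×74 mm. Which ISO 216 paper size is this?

Aspect ratio 74/52 ≈ 1.423 — close to the ISO √2 ≈ 1.414.
In the A-series (A0 area = 1 m²): A8 = 52 × 74 mm.

A8 (52 × 74 mm)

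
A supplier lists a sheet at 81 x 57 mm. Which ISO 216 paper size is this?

C8 (57 × 81 mm)

Aspect ratio 81/57 ≈ 1.421 — close to the ISO √2 ≈ 1.414.
In the C-series (envelope sizes, between A and B): C8 = 57 × 81 mm.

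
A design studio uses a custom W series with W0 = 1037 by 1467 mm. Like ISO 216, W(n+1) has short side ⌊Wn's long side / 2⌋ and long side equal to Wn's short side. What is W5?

W1 = 733 × 1037 mm (from W0 by 1 halving).
W2: ⌊1037/2⌋ × 733 = 518 × 733 mm
W3: ⌊733/2⌋ × 518 = 366 × 518 mm
W4: ⌊518/2⌋ × 366 = 259 × 366 mm
W5: ⌊366/2⌋ × 259 = 183 × 259 mm

183 × 259 mm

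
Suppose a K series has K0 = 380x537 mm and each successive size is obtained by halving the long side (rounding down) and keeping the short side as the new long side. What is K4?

K1: ⌊537/2⌋ × 380 = 268 × 380 mm
K2: ⌊380/2⌋ × 268 = 190 × 268 mm
K3: ⌊268/2⌋ × 190 = 134 × 190 mm
K4: ⌊190/2⌋ × 134 = 95 × 134 mm

95 × 134 mm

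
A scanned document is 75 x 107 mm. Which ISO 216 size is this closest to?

Aspect ratio 107/75 ≈ 1.427 — close to the ISO √2 ≈ 1.414.
In the A-series (A0 area = 1 m²): A7 = 74 × 105 mm.
Off by 3 mm total — nearest standard size.

A7 (74 × 105 mm)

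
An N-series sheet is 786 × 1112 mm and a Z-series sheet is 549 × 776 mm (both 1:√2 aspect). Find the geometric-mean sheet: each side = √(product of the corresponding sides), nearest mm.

657 × 929 mm

Short side: √(786 · 549) = √431514 ≈ 656.9 → 657 mm
Long side: √(1112 · 776) = √862912 ≈ 928.9 → 929 mm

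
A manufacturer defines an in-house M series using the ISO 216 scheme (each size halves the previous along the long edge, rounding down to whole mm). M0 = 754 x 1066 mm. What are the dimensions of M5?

M1: ⌊1066/2⌋ × 754 = 533 × 754 mm
M2: ⌊754/2⌋ × 533 = 377 × 533 mm
M3: ⌊533/2⌋ × 377 = 266 × 377 mm
M4: ⌊377/2⌋ × 266 = 188 × 266 mm
M5: ⌊266/2⌋ × 188 = 133 × 188 mm

133 × 188 mm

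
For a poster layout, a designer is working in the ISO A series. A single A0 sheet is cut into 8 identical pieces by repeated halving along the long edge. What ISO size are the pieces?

A3

8 = 2^3, so 3 halving steps.
A0 → A1 → … → A3 after 3 steps.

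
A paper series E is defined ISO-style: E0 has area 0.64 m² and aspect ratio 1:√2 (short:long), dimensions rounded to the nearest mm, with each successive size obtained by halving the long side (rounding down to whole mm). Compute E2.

336 × 475 mm

Let E0's short side be w mm. w · w√2 = 0.64 m² = 640,000 mm², so w ≈ 672.7 mm and w√2 ≈ 951.4 mm → E0 = 673 × 951 mm.
E1: ⌊951/2⌋ × 673 = 475 × 673 mm
E2: ⌊673/2⌋ × 475 = 336 × 475 mm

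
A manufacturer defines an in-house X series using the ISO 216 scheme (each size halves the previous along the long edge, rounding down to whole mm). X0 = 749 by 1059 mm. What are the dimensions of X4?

187 × 264 mm

X1 = 529 × 749 mm (from X0 by 1 halving).
X2: ⌊749/2⌋ × 529 = 374 × 529 mm
X3: ⌊529/2⌋ × 374 = 264 × 374 mm
X4: ⌊374/2⌋ × 264 = 187 × 264 mm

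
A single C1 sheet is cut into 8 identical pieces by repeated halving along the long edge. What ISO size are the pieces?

C4

8 = 2^3, so 3 halving steps.
C1 → C2 → … → C4 after 3 steps.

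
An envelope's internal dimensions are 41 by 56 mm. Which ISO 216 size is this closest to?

C9 (40 × 57 mm)

Aspect ratio 56/41 ≈ 1.366 (ISO target is √2 ≈ 1.414).
In the C-series (envelope sizes, between A and B): C9 = 40 × 57 mm.
Off by 2 mm total — nearest standard size.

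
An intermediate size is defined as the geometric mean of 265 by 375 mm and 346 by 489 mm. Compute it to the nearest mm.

303 × 428 mm

Short side: √(265 · 346) = √91690 ≈ 302.8 → 303 mm
Long side: √(375 · 489) = √183375 ≈ 428.2 → 428 mm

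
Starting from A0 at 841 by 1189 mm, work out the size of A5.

A1: ⌊1189/2⌋ × 841 = 594 × 841 mm
A2: ⌊841/2⌋ × 594 = 420 × 594 mm
A3: ⌊594/2⌋ × 420 = 297 × 420 mm
A4: ⌊420/2⌋ × 297 = 210 × 297 mm
A5: ⌊297/2⌋ × 210 = 148 × 210 mm

148 × 210 mm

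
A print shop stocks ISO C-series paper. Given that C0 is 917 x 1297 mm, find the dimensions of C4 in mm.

C1: ⌊1297/2⌋ × 917 = 648 × 917 mm
C2: ⌊917/2⌋ × 648 = 458 × 648 mm
C3: ⌊648/2⌋ × 458 = 324 × 458 mm
C4: ⌊458/2⌋ × 324 = 229 × 324 mm

229 × 324 mm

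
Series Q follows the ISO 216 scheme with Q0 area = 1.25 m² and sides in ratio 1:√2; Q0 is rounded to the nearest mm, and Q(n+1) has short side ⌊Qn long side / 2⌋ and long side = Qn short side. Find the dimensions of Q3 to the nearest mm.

Let Q0's short side be w mm. w · w√2 = 1.25 m² = 1,250,000 mm², so w ≈ 940.2 mm and w√2 ≈ 1329.6 mm → Q0 = 940 × 1330 mm.
Q1: ⌊1330/2⌋ × 940 = 665 × 940 mm
Q2: ⌊940/2⌋ × 665 = 470 × 665 mm
Q3: ⌊665/2⌋ × 470 = 332 × 470 mm

332 × 470 mm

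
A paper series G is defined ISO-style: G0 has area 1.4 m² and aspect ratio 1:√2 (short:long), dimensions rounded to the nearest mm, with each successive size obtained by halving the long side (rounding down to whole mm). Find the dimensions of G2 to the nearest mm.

497 × 703 mm

Let G0's short side be w mm. w · w√2 = 1.4 m² = 1,400,000 mm², so w ≈ 995.0 mm and w√2 ≈ 1407.1 mm → G0 = 995 × 1407 mm.
G1: ⌊1407/2⌋ × 995 = 703 × 995 mm
G2: ⌊995/2⌋ × 703 = 497 × 703 mm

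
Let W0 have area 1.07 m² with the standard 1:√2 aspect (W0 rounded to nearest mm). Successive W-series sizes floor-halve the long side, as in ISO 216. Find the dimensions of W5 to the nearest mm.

Let W0's short side be w mm. w · w√2 = 1.07 m² = 1,070,000 mm², so w ≈ 869.8 mm and w√2 ≈ 1230.1 mm → W0 = 870 × 1230 mm.
W1: ⌊1230/2⌋ × 870 = 615 × 870 mm
W2: ⌊870/2⌋ × 615 = 435 × 615 mm
W3: ⌊615/2⌋ × 435 = 307 × 435 mm
W4: ⌊435/2⌋ × 307 = 217 × 307 mm
W5: ⌊307/2⌋ × 217 = 153 × 217 mm

153 × 217 mm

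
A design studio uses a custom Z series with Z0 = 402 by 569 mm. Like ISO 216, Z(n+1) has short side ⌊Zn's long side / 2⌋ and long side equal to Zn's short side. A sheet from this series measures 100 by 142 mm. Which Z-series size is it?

Z4

Z0: 402 × 569 mm
Z1: 284 × 402 mm
Z2: 201 × 284 mm
Z3: 142 × 201 mm
Z4: 100 × 142 mm
Z5: 71 × 100 mm
→ matches Z4.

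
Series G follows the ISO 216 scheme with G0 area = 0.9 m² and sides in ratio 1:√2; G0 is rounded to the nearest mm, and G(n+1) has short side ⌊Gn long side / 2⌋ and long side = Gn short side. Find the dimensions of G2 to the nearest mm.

Let G0's short side be w mm. w · w√2 = 0.9 m² = 900,000 mm², so w ≈ 797.7 mm and w√2 ≈ 1128.2 mm → G0 = 798 × 1128 mm.
G1: ⌊1128/2⌋ × 798 = 564 × 798 mm
G2: ⌊798/2⌋ × 564 = 399 × 564 mm

399 × 564 mm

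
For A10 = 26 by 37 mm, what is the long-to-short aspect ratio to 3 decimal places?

37 / 26 = 1.423
ISO 216 targets √2 ≈ 1.414; the +0.009 deviation is from mm rounding.

1.423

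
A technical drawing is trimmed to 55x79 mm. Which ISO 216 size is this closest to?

C8 (57 × 81 mm)

Aspect ratio 79/55 ≈ 1.436 (ISO target is √2 ≈ 1.414).
In the C-series (envelope sizes, between A and B): C8 = 57 × 81 mm.
Off by 4 mm total — nearest standard size.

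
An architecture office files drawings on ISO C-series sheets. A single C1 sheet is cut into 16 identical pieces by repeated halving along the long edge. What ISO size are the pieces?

C5

16 = 2^4, so 4 halving steps.
C1 → C2 → … → C5 after 4 steps.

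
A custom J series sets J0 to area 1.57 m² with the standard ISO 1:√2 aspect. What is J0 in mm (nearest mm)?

Let the short side be w mm. Then w · w√2 = 1.57 m² = 1,570,000 mm².
w² = 1,570,000/√2, so w ≈ 1053.6 mm; long side = w√2 ≈ 1490.1 mm.

1054 × 1490 mm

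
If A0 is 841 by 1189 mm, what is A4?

A1: ⌊1189/2⌋ × 841 = 594 × 841 mm
A2: ⌊841/2⌋ × 594 = 420 × 594 mm
A3: ⌊594/2⌋ × 420 = 297 × 420 mm
A4: ⌊420/2⌋ × 297 = 210 × 297 mm

210 × 297 mm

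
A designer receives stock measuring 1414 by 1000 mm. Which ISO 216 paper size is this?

B0 (1000 × 1414 mm)

Aspect ratio 1414/1000 ≈ 1.414 — close to the ISO √2 ≈ 1.414.
In the B-series (B0 = 1000 × 1414 mm): B0 = 1000 × 1414 mm.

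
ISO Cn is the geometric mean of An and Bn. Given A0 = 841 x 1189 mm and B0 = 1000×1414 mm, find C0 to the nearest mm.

Short side: √(841 · 1000) = √841000 ≈ 917.1 → 917 mm
Long side: √(1189 · 1414) = √1681246 ≈ 1296.6 → 1297 mm

917 × 1297 mm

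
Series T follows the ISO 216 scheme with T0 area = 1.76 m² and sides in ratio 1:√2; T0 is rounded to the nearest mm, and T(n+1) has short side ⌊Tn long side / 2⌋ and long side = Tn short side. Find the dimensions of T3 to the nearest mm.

394 × 558 mm

Let T0's short side be w mm. w · w√2 = 1.76 m² = 1,760,000 mm², so w ≈ 1115.6 mm and w√2 ≈ 1577.7 mm → T0 = 1116 × 1578 mm.
T1: ⌊1578/2⌋ × 1116 = 789 × 1116 mm
T2: ⌊1116/2⌋ × 789 = 558 × 789 mm
T3: ⌊789/2⌋ × 558 = 394 × 558 mm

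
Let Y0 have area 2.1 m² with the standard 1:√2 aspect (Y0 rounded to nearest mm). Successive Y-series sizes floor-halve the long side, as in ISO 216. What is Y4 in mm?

Let Y0's short side be w mm. w · w√2 = 2.1 m² = 2,100,000 mm², so w ≈ 1218.6 mm and w√2 ≈ 1723.3 mm → Y0 = 1219 × 1723 mm.
Y1: ⌊1723/2⌋ × 1219 = 861 × 1219 mm
Y2: ⌊1219/2⌋ × 861 = 609 × 861 mm
Y3: ⌊861/2⌋ × 609 = 430 × 609 mm
Y4: ⌊609/2⌋ × 430 = 304 × 430 mm

304 × 430 mm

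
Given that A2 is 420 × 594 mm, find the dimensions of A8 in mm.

52 × 74 mm

A3: ⌊594/2⌋ × 420 = 297 × 420 mm
A4: ⌊420/2⌋ × 297 = 210 × 297 mm
A5: ⌊297/2⌋ × 210 = 148 × 210 mm
A6: ⌊210/2⌋ × 148 = 105 × 148 mm
A7: ⌊148/2⌋ × 105 = 74 × 105 mm
A8: ⌊105/2⌋ × 74 = 52 × 74 mm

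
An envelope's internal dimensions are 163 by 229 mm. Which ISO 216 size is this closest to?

C5 (162 × 229 mm)

Aspect ratio 229/163 ≈ 1.405 — close to the ISO √2 ≈ 1.414.
In the C-series (envelope sizes, between A and B): C5 = 162 × 229 mm.
Off by 1 mm total — nearest standard size.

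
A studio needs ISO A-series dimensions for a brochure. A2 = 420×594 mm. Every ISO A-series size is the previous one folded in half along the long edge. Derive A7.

74 × 105 mm

A3: ⌊594/2⌋ × 420 = 297 × 420 mm
A4: ⌊420/2⌋ × 297 = 210 × 297 mm
A5: ⌊297/2⌋ × 210 = 148 × 210 mm
A6: ⌊210/2⌋ × 148 = 105 × 148 mm
A7: ⌊148/2⌋ × 105 = 74 × 105 mm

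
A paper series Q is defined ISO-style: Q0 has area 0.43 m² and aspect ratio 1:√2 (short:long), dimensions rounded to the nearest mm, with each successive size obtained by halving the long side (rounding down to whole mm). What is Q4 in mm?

137 × 195 mm

Let Q0's short side be w mm. w · w√2 = 0.43 m² = 430,000 mm², so w ≈ 551.4 mm and w√2 ≈ 779.8 mm → Q0 = 551 × 780 mm.
Q1: ⌊780/2⌋ × 551 = 390 × 551 mm
Q2: ⌊551/2⌋ × 390 = 275 × 390 mm
Q3: ⌊390/2⌋ × 275 = 195 × 275 mm
Q4: ⌊275/2⌋ × 195 = 137 × 195 mm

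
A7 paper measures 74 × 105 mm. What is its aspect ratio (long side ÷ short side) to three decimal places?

105 / 74 = 1.419
ISO 216 targets √2 ≈ 1.414; the +0.005 deviation is from mm rounding.

1.419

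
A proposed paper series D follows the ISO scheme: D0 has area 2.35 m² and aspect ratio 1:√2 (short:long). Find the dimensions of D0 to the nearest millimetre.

Let the short side be w mm. Then w · w√2 = 2.35 m² = 2,350,000 mm².
w² = 2,350,000/√2, so w ≈ 1289.1 mm; long side = w√2 ≈ 1823.0 mm.

1289 × 1823 mm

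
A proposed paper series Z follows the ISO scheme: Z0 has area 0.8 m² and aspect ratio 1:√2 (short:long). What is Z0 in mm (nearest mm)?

752 × 1064 mm

Let the short side be w mm. Then w · w√2 = 0.8 m² = 800,000 mm².
w² = 800,000/√2, so w ≈ 752.1 mm; long side = w√2 ≈ 1063.7 mm.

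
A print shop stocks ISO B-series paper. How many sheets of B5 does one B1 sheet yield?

Each ISO step halves the sheet: 1 × B1 → 2 × B2 → 4 × B3 → 8 × B4 → …
From B1 to B5 is 4 halving steps: 2^4 = 16.

16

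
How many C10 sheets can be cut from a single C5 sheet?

32

Each ISO step halves the sheet: 1 × C5 → 2 × C6 → 4 × C7 → 8 × C8 → …
From C5 to C10 is 5 halving steps: 2^5 = 32.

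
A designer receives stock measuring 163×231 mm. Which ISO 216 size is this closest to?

Aspect ratio 231/163 ≈ 1.417 — close to the ISO √2 ≈ 1.414.
In the C-series (envelope sizes, between A and B): C5 = 162 × 229 mm.
Off by 3 mm total — nearest standard size.

C5 (162 × 229 mm)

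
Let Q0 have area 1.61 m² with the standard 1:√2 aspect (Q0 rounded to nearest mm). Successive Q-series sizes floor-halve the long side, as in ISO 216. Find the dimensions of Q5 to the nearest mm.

Let Q0's short side be w mm. w · w√2 = 1.61 m² = 1,610,000 mm², so w ≈ 1067.0 mm and w√2 ≈ 1508.9 mm → Q0 = 1067 × 1509 mm.
Q1: ⌊1509/2⌋ × 1067 = 754 × 1067 mm
Q2: ⌊1067/2⌋ × 754 = 533 × 754 mm
Q3: ⌊754/2⌋ × 533 = 377 × 533 mm
Q4: ⌊533/2⌋ × 377 = 266 × 377 mm
Q5: ⌊377/2⌋ × 266 = 188 × 266 mm

188 × 266 mm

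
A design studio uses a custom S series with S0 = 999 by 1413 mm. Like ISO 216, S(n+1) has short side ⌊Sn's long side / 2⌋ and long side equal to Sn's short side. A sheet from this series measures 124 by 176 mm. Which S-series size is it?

S6

S0: 999 × 1413 mm
S1: 706 × 999 mm
S2: 499 × 706 mm
S3: 353 × 499 mm
S4: 249 × 353 mm
S5: 176 × 249 mm
S6: 124 × 176 mm
S7: 88 × 124 mm
→ matches S6.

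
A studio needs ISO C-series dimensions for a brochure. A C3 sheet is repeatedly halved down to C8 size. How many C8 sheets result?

32

Each ISO step halves the sheet: 1 × C3 → 2 × C4 → 4 × C5 → 8 × C6 → …
From C3 to C8 is 5 halving steps: 2^5 = 32.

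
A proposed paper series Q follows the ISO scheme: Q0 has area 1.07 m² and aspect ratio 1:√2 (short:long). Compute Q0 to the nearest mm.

Let the short side be w mm. Then w · w√2 = 1.07 m² = 1,070,000 mm².
w² = 1,070,000/√2, so w ≈ 869.8 mm; long side = w√2 ≈ 1230.1 mm.

870 × 1230 mm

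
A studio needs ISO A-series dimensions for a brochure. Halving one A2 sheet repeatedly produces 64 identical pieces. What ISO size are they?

A8

64 = 2^6, so 6 halving steps.
A2 → A3 → … → A8 after 6 steps.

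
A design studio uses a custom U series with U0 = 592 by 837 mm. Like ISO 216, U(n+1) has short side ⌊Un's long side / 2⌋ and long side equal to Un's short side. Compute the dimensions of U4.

148 × 209 mm

U1: ⌊837/2⌋ × 592 = 418 × 592 mm
U2: ⌊592/2⌋ × 418 = 296 × 418 mm
U3: ⌊418/2⌋ × 296 = 209 × 296 mm
U4: ⌊296/2⌋ × 209 = 148 × 209 mm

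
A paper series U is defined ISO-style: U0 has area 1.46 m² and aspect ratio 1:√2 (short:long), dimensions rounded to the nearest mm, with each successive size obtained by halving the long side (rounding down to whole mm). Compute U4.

Let U0's short side be w mm. w · w√2 = 1.46 m² = 1,460,000 mm², so w ≈ 1016.1 mm and w√2 ≈ 1436.9 mm → U0 = 1016 × 1437 mm.
U1: ⌊1437/2⌋ × 1016 = 718 × 1016 mm
U2: ⌊1016/2⌋ × 718 = 508 × 718 mm
U3: ⌊718/2⌋ × 508 = 359 × 508 mm
U4: ⌊508/2⌋ × 359 = 254 × 359 mm

254 × 359 mm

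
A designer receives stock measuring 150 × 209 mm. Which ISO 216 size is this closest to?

Aspect ratio 209/150 ≈ 1.393 (ISO target is √2 ≈ 1.414).
In the A-series (A0 area = 1 m²): A5 = 148 × 210 mm.
Off by 3 mm total — nearest standard size.

A5 (148 × 210 mm)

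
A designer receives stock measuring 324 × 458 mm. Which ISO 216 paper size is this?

Aspect ratio 458/324 ≈ 1.414 — close to the ISO √2 ≈ 1.414.
In the C-series (envelope sizes, between A and B): C3 = 324 × 458 mm.

C3 (324 × 458 mm)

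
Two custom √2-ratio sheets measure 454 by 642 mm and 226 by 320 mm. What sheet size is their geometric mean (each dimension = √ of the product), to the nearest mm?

320 × 453 mm

Short side: √(454 · 226) = √102604 ≈ 320.3 → 320 mm
Long side: √(642 · 320) = √205440 ≈ 453.3 → 453 mm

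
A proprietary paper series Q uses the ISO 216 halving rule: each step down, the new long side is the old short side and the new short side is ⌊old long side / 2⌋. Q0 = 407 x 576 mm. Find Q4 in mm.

101 × 144 mm

Q1: ⌊576/2⌋ × 407 = 288 × 407 mm
Q2: ⌊407/2⌋ × 288 = 203 × 288 mm
Q3: ⌊288/2⌋ × 203 = 144 × 203 mm
Q4: ⌊203/2⌋ × 144 = 101 × 144 mm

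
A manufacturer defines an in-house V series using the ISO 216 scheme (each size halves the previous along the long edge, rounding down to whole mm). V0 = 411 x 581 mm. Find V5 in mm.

72 × 102 mm

V1 = 290 × 411 mm (from V0 by 1 halving).
V2: ⌊411/2⌋ × 290 = 205 × 290 mm
V3: ⌊290/2⌋ × 205 = 145 × 205 mm
V4: ⌊205/2⌋ × 145 = 102 × 145 mm
V5: ⌊145/2⌋ × 102 = 72 × 102 mm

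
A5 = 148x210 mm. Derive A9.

37 × 52 mm

A6: ⌊210/2⌋ × 148 = 105 × 148 mm
A7: ⌊148/2⌋ × 105 = 74 × 105 mm
A8: ⌊105/2⌋ × 74 = 52 × 74 mm
A9: ⌊74/2⌋ × 52 = 37 × 52 mm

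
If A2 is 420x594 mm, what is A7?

74 × 105 mm

A3: ⌊594/2⌋ × 420 = 297 × 420 mm
A4: ⌊420/2⌋ × 297 = 210 × 297 mm
A5: ⌊297/2⌋ × 210 = 148 × 210 mm
A6: ⌊210/2⌋ × 148 = 105 × 148 mm
A7: ⌊148/2⌋ × 105 = 74 × 105 mm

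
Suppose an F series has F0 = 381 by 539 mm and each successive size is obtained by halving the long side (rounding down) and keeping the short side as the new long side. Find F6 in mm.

47 × 67 mm

F1 = 269 × 381 mm (from F0 by 1 halving).
F2: ⌊381/2⌋ × 269 = 190 × 269 mm
F3: ⌊269/2⌋ × 190 = 134 × 190 mm
F4: ⌊190/2⌋ × 134 = 95 × 134 mm
F5: ⌊134/2⌋ × 95 = 67 × 95 mm
F6: ⌊95/2⌋ × 67 = 47 × 67 mm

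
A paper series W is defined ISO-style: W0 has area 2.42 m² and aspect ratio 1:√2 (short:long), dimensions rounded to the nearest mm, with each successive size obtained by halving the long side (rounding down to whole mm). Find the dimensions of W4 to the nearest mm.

Let W0's short side be w mm. w · w√2 = 2.42 m² = 2,420,000 mm², so w ≈ 1308.1 mm and w√2 ≈ 1850.0 mm → W0 = 1308 × 1850 mm.
W1: ⌊1850/2⌋ × 1308 = 925 × 1308 mm
W2: ⌊1308/2⌋ × 925 = 654 × 925 mm
W3: ⌊925/2⌋ × 654 = 462 × 654 mm
W4: ⌊654/2⌋ × 462 = 327 × 462 mm

327 × 462 mm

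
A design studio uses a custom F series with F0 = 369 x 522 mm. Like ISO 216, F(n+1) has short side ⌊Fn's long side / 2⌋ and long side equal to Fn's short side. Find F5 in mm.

F1: ⌊522/2⌋ × 369 = 261 × 369 mm
F2: ⌊369/2⌋ × 261 = 184 × 261 mm
F3: ⌊261/2⌋ × 184 = 130 × 184 mm
F4: ⌊184/2⌋ × 130 = 92 × 130 mm
F5: ⌊130/2⌋ × 92 = 65 × 92 mm

65 × 92 mm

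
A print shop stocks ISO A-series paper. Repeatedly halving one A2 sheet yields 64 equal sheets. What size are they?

64 = 2^6, so 6 halving steps.
A2 → A3 → … → A8 after 6 steps.

A8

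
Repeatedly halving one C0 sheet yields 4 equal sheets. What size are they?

C2

4 = 2^2, so 2 halving steps.
C0 → C1 → … → C2 after 2 steps.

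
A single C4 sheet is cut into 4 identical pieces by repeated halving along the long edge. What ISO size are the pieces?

C6

4 = 2^2, so 2 halving steps.
C4 → C5 → … → C6 after 2 steps.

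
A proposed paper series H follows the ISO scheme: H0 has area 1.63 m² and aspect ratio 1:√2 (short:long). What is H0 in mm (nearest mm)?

1074 × 1518 mm

Let the short side be w mm. Then w · w√2 = 1.63 m² = 1,630,000 mm².
w² = 1,630,000/√2, so w ≈ 1073.6 mm; long side = w√2 ≈ 1518.3 mm.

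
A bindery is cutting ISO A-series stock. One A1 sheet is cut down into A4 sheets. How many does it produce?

Each ISO step halves the sheet: 1 × A1 → 2 × A2 → 4 × A3 → 8 × A4
From A1 to A4 is 3 halving steps: 2^3 = 8.

8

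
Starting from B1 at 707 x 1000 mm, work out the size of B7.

B2: ⌊1000/2⌋ × 707 = 500 × 707 mm
B3: ⌊707/2⌋ × 500 = 353 × 500 mm
B4: ⌊500/2⌋ × 353 = 250 × 353 mm
B5: ⌊353/2⌋ × 250 = 176 × 250 mm
B6: ⌊250/2⌋ × 176 = 125 × 176 mm
B7: ⌊176/2⌋ × 125 = 88 × 125 mm

88 × 125 mm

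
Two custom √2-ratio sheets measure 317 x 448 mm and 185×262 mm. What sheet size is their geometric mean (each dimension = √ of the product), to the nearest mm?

Short side: √(317 · 185) = √58645 ≈ 242.2 → 242 mm
Long side: √(448 · 262) = √117376 ≈ 342.6 → 343 mm

242 × 343 mm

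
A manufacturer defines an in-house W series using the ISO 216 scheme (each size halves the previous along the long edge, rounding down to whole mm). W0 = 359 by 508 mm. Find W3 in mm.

W1: ⌊508/2⌋ × 359 = 254 × 359 mm
W2: ⌊359/2⌋ × 254 = 179 × 254 mm
W3: ⌊254/2⌋ × 179 = 127 × 179 mm

127 × 179 mm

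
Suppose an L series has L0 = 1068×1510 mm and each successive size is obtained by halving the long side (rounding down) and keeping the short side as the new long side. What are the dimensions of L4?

L1: ⌊1510/2⌋ × 1068 = 755 × 1068 mm
L2: ⌊1068/2⌋ × 755 = 534 × 755 mm
L3: ⌊755/2⌋ × 534 = 377 × 534 mm
L4: ⌊534/2⌋ × 377 = 267 × 377 mm

267 × 377 mm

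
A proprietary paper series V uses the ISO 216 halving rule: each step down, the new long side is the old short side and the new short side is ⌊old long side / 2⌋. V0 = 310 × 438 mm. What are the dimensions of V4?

77 × 109 mm

V1: ⌊438/2⌋ × 310 = 219 × 310 mm
V2: ⌊310/2⌋ × 219 = 155 × 219 mm
V3: ⌊219/2⌋ × 155 = 109 × 155 mm
V4: ⌊155/2⌋ × 109 = 77 × 109 mm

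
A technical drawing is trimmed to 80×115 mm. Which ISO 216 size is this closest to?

Aspect ratio 115/80 ≈ 1.438 (ISO target is √2 ≈ 1.414).
In the C-series (envelope sizes, between A and B): C7 = 81 × 114 mm.
Off by 2 mm total — nearest standard size.

C7 (81 × 114 mm)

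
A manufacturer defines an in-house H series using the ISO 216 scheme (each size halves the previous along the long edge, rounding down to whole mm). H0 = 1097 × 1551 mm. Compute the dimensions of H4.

H1: ⌊1551/2⌋ × 1097 = 775 × 1097 mm
H2: ⌊1097/2⌋ × 775 = 548 × 775 mm
H3: ⌊775/2⌋ × 548 = 387 × 548 mm
H4: ⌊548/2⌋ × 387 = 274 × 387 mm

274 × 387 mm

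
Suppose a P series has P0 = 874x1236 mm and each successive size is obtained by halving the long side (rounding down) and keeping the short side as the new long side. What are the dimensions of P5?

154 × 218 mm

P1: ⌊1236/2⌋ × 874 = 618 × 874 mm
P2: ⌊874/2⌋ × 618 = 437 × 618 mm
P3: ⌊618/2⌋ × 437 = 309 × 437 mm
P4: ⌊437/2⌋ × 309 = 218 × 309 mm
P5: ⌊309/2⌋ × 218 = 154 × 218 mm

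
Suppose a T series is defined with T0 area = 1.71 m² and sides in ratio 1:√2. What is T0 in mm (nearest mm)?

Let the short side be w mm. Then w · w√2 = 1.71 m² = 1,710,000 mm².
w² = 1,710,000/√2, so w ≈ 1099.6 mm; long side = w√2 ≈ 1555.1 mm.

1100 × 1555 mm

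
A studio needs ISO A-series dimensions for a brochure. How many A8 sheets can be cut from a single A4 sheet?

16

A4 = 210 × 297 mm; A8 = 52 × 74 mm.
Each halving step doubles the count; 4 steps from A4 to A8.
2^4 = 16.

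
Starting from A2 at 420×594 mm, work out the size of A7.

74 × 105 mm

A3: ⌊594/2⌋ × 420 = 297 × 420 mm
A4: ⌊420/2⌋ × 297 = 210 × 297 mm
A5: ⌊297/2⌋ × 210 = 148 × 210 mm
A6: ⌊210/2⌋ × 148 = 105 × 148 mm
A7: ⌊148/2⌋ × 105 = 74 × 105 mm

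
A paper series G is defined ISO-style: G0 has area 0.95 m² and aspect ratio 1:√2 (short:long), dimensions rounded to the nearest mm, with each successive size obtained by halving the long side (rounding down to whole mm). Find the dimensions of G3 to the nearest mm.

Let G0's short side be w mm. w · w√2 = 0.95 m² = 950,000 mm², so w ≈ 819.6 mm and w√2 ≈ 1159.1 mm → G0 = 820 × 1159 mm.
G1: ⌊1159/2⌋ × 820 = 579 × 820 mm
G2: ⌊820/2⌋ × 579 = 410 × 579 mm
G3: ⌊579/2⌋ × 410 = 289 × 410 mm

289 × 410 mm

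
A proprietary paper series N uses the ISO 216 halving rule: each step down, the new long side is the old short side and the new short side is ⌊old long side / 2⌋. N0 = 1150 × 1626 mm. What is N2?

575 × 813 mm

N1: ⌊1626/2⌋ × 1150 = 813 × 1150 mm
N2: ⌊1150/2⌋ × 813 = 575 × 813 mm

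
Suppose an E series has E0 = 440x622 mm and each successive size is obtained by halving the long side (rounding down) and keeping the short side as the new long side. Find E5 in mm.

77 × 110 mm

E1: ⌊622/2⌋ × 440 = 311 × 440 mm
E2: ⌊440/2⌋ × 311 = 220 × 311 mm
E3: ⌊311/2⌋ × 220 = 155 × 220 mm
E4: ⌊220/2⌋ × 155 = 110 × 155 mm
E5: ⌊155/2⌋ × 110 = 77 × 110 mm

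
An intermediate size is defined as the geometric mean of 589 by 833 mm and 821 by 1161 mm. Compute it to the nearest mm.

695 × 983 mm

Short side: √(589 · 821) = √483569 ≈ 695.4 → 695 mm
Long side: √(833 · 1161) = √967113 ≈ 983.4 → 983 mm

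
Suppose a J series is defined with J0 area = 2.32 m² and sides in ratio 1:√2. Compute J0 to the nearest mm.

Let the short side be w mm. Then w · w√2 = 2.32 m² = 2,320,000 mm².
w² = 2,320,000/√2, so w ≈ 1280.8 mm; long side = w√2 ≈ 1811.3 mm.

1281 × 1811 mm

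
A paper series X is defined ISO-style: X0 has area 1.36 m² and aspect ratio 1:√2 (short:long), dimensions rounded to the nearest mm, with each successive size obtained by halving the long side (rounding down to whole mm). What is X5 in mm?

Let X0's short side be w mm. w · w√2 = 1.36 m² = 1,360,000 mm², so w ≈ 980.6 mm and w√2 ≈ 1386.8 mm → X0 = 981 × 1387 mm.
X1: ⌊1387/2⌋ × 981 = 693 × 981 mm
X2: ⌊981/2⌋ × 693 = 490 × 693 mm
X3: ⌊693/2⌋ × 490 = 346 × 490 mm
X4: ⌊490/2⌋ × 346 = 245 × 346 mm
X5: ⌊346/2⌋ × 245 = 173 × 245 mm

173 × 245 mm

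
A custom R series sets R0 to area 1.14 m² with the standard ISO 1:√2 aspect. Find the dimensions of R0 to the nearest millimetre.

Let the short side be w mm. Then w · w√2 = 1.14 m² = 1,140,000 mm².
w² = 1,140,000/√2, so w ≈ 897.8 mm; long side = w√2 ≈ 1269.7 mm.

898 × 1270 mm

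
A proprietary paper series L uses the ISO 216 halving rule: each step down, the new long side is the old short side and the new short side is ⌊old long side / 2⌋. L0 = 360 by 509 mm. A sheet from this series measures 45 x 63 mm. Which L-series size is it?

L6

L0: 360 × 509 mm
L1: 254 × 360 mm
L2: 180 × 254 mm
L3: 127 × 180 mm
L4: 90 × 127 mm
L5: 63 × 90 mm
L6: 45 × 63 mm
L7: 31 × 45 mm
→ matches L6.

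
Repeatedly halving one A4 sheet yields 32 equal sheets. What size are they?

A9

32 = 2^5, so 5 halving steps.
A4 → A5 → … → A9 after 5 steps.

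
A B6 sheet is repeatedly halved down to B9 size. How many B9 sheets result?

Each ISO step halves the sheet: 1 × B6 → 2 × B7 → 4 × B8 → 8 × B9
From B6 to B9 is 3 halving steps: 2^3 = 8.

8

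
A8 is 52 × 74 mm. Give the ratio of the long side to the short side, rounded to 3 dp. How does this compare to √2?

74 / 52 = 1.423
ISO 216 targets √2 ≈ 1.414; the +0.009 deviation is from mm rounding.

1.423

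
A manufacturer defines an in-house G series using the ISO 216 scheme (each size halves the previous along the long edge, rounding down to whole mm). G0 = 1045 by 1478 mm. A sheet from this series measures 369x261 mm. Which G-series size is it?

G4

G0: 1045 × 1478 mm
G1: 739 × 1045 mm
G2: 522 × 739 mm
G3: 369 × 522 mm
G4: 261 × 369 mm
G5: 184 × 261 mm
→ matches G4.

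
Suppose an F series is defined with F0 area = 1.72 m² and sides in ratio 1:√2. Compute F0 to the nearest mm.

1103 × 1560 mm

Let the short side be w mm. Then w · w√2 = 1.72 m² = 1,720,000 mm².
w² = 1,720,000/√2, so w ≈ 1102.8 mm; long side = w√2 ≈ 1559.6 mm.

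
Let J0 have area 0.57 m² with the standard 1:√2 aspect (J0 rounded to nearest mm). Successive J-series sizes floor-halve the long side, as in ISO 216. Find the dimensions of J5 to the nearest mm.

112 × 158 mm

Let J0's short side be w mm. w · w√2 = 0.57 m² = 570,000 mm², so w ≈ 634.9 mm and w√2 ≈ 897.8 mm → J0 = 635 × 898 mm.
J1: ⌊898/2⌋ × 635 = 449 × 635 mm
J2: ⌊635/2⌋ × 449 = 317 × 449 mm
J3: ⌊449/2⌋ × 317 = 224 × 317 mm
J4: ⌊317/2⌋ × 224 = 158 × 224 mm
J5: ⌊224/2⌋ × 158 = 112 × 158 mm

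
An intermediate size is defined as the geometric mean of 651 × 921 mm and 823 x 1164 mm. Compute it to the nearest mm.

Short side: √(651 · 823) = √535773 ≈ 732.0 → 732 mm
Long side: √(921 · 1164) = √1072044 ≈ 1035.4 → 1035 mm

732 × 1035 mm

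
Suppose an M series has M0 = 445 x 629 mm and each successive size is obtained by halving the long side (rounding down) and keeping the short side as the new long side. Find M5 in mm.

M1 = 314 × 445 mm (from M0 by 1 halving).
M2: ⌊445/2⌋ × 314 = 222 × 314 mm
M3: ⌊314/2⌋ × 222 = 157 × 222 mm
M4: ⌊222/2⌋ × 157 = 111 × 157 mm
M5: ⌊157/2⌋ × 111 = 78 × 111 mm

78 × 111 mm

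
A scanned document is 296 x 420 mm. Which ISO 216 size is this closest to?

Aspect ratio 420/296 ≈ 1.419 — close to the ISO √2 ≈ 1.414.
In the A-series (A0 area = 1 m²): A3 = 297 × 420 mm.
Off by 1 mm total — nearest standard size.

A3 (297 × 420 mm)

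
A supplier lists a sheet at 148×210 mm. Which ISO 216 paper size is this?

A5 (148 × 210 mm)

Aspect ratio 210/148 ≈ 1.419 — close to the ISO √2 ≈ 1.414.
In the A-series (A0 area = 1 m²): A5 = 148 × 210 mm.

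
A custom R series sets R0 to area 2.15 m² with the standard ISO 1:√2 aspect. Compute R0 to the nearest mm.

1233 × 1744 mm

Let the short side be w mm. Then w · w√2 = 2.15 m² = 2,150,000 mm².
w² = 2,150,000/√2, so w ≈ 1233.0 mm; long side = w√2 ≈ 1743.7 mm.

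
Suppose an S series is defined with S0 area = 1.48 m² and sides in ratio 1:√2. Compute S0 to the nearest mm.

1023 × 1447 mm

Let the short side be w mm. Then w · w√2 = 1.48 m² = 1,480,000 mm².
w² = 1,480,000/√2, so w ≈ 1023.0 mm; long side = w√2 ≈ 1446.7 mm.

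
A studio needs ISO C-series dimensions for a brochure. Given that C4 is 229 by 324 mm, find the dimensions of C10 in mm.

C5: ⌊324/2⌋ × 229 = 162 × 229 mm
C6: ⌊229/2⌋ × 162 = 114 × 162 mm
C7: ⌊162/2⌋ × 114 = 81 × 114 mm
C8: ⌊114/2⌋ × 81 = 57 × 81 mm
C9: ⌊81/2⌋ × 57 = 40 × 57 mm
C10: ⌊57/2⌋ × 40 = 28 × 40 mm

28 × 40 mm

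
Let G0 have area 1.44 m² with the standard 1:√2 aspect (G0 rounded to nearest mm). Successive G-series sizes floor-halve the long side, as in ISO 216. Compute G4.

Let G0's short side be w mm. w · w√2 = 1.44 m² = 1,440,000 mm², so w ≈ 1009.1 mm and w√2 ≈ 1427.0 mm → G0 = 1009 × 1427 mm.
G1: ⌊1427/2⌋ × 1009 = 713 × 1009 mm
G2: ⌊1009/2⌋ × 713 = 504 × 713 mm
G3: ⌊713/2⌋ × 504 = 356 × 504 mm
G4: ⌊504/2⌋ × 356 = 252 × 356 mm

252 × 356 mm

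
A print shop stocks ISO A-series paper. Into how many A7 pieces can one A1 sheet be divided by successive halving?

64

A1 = 594 × 841 mm; A7 = 74 × 105 mm.
Each halving step doubles the count; 6 steps from A1 to A7.
2^6 = 64.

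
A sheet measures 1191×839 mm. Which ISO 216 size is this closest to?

Aspect ratio 1191/839 ≈ 1.420 — close to the ISO √2 ≈ 1.414.
In the A-series (A0 area = 1 m²): A0 = 841 × 1189 mm.
Off by 4 mm total — nearest standard size.

A0 (841 × 1189 mm)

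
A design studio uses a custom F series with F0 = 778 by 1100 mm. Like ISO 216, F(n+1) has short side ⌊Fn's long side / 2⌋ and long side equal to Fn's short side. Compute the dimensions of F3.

275 × 389 mm

F1: ⌊1100/2⌋ × 778 = 550 × 778 mm
F2: ⌊778/2⌋ × 550 = 389 × 550 mm
F3: ⌊550/2⌋ × 389 = 275 × 389 mm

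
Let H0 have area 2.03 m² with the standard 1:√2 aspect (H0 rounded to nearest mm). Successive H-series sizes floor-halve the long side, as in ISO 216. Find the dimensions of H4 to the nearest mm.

299 × 423 mm

Let H0's short side be w mm. w · w√2 = 2.03 m² = 2,030,000 mm², so w ≈ 1198.1 mm and w√2 ≈ 1694.4 mm → H0 = 1198 × 1694 mm.
H1: ⌊1694/2⌋ × 1198 = 847 × 1198 mm
H2: ⌊1198/2⌋ × 847 = 599 × 847 mm
H3: ⌊847/2⌋ × 599 = 423 × 599 mm
H4: ⌊599/2⌋ × 423 = 299 × 423 mm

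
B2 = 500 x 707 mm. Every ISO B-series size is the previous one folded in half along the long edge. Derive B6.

125 × 176 mm

B3: ⌊707/2⌋ × 500 = 353 × 500 mm
B4: ⌊500/2⌋ × 353 = 250 × 353 mm
B5: ⌊353/2⌋ × 250 = 176 × 250 mm
B6: ⌊250/2⌋ × 176 = 125 × 176 mm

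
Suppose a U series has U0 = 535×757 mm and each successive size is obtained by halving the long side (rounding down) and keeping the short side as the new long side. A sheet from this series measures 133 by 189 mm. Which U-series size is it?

U4

U0: 535 × 757 mm
U1: 378 × 535 mm
U2: 267 × 378 mm
U3: 189 × 267 mm
U4: 133 × 189 mm
U5: 94 × 133 mm
→ matches U4.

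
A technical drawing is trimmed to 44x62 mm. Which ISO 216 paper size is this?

B9 (44 × 62 mm)

Aspect ratio 62/44 ≈ 1.409 — close to the ISO √2 ≈ 1.414.
In the B-series (B0 = 1000 × 1414 mm): B9 = 44 × 62 mm.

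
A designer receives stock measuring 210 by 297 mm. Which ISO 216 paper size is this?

A4 (210 × 297 mm)

Aspect ratio 297/210 ≈ 1.414 — close to the ISO √2 ≈ 1.414.
In the A-series (A0 area = 1 m²): A4 = 210 × 297 mm.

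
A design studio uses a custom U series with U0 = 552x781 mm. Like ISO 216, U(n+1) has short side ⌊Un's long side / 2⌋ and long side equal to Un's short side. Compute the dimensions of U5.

U1 = 390 × 552 mm (from U0 by 1 halving).
U2: ⌊552/2⌋ × 390 = 276 × 390 mm
U3: ⌊390/2⌋ × 276 = 195 × 276 mm
U4: ⌊276/2⌋ × 195 = 138 × 195 mm
U5: ⌊195/2⌋ × 138 = 97 × 138 mm

97 × 138 mm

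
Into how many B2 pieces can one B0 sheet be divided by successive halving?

B0 = 1000 × 1414 mm; B2 = 500 × 707 mm.
Each halving step doubles the count; 2 steps from B0 to B2.
2^2 = 4.

4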